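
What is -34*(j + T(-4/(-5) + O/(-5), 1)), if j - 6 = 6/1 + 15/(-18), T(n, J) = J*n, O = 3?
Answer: -5797/15 ≈ -386.47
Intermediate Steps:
j = 67/6 (j = 6 + (6/1 + 15/(-18)) = 6 + (6*1 + 15*(-1/18)) = 6 + (6 - ⅚) = 6 + 31/6 = 67/6 ≈ 11.167)
-34*(j + T(-4/(-5) + O/(-5), 1)) = -34*(67/6 + 1*(-4/(-5) + 3/(-5))) = -34*(67/6 + 1*(-4*(-⅕) + 3*(-⅕))) = -34*(67/6 + 1*(⅘ - ⅗)) = -34*(67/6 + 1*(⅕)) = -34*(67/6 + ⅕) = -34*341/30 = -5797/15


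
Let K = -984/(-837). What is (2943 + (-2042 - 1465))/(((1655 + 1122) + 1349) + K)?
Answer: -78678/575741 ≈ -0.13666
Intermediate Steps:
K = 328/279 (K = -984*(-1/837) = 328/279 ≈ 1.1756)
(2943 + (-2042 - 1465))/(((1655 + 1122) + 1349) + K) = (2943 + (-2042 - 1465))/(((1655 + 1122) + 1349) + 328/279) = (2943 - 3507)/((2777 + 1349) + 328/279) = -564/(4126 + 328/279) = -564/1151482/279 = -564*279/1151482 = -78678/575741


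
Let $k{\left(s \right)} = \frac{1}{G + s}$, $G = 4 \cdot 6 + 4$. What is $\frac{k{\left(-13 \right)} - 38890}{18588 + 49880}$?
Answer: $- \frac{583349}{1027020} \approx -0.568$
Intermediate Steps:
$G = 28$ ($G = 24 + 4 = 28$)
$k{\left(s \right)} = \frac{1}{28 + s}$
$\frac{k{\left(-13 \right)} - 38890}{18588 + 49880} = \frac{\frac{1}{28 - 13} - 38890}{18588 + 49880} = \frac{\frac{1}{15} - 38890}{68468} = \left(\frac{1}{15} - 38890\right) \frac{1}{68468} = \left(- \frac{583349}{15}\right) \frac{1}{68468} = - \frac{583349}{1027020}$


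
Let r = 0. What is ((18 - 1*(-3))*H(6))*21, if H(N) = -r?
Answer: 0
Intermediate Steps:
H(N) = 0 (H(N) = -1*0 = 0)
((18 - 1*(-3))*H(6))*21 = ((18 - 1*(-3))*0)*21 = ((18 + 3)*0)*21 = (21*0)*21 = 0*21 = 0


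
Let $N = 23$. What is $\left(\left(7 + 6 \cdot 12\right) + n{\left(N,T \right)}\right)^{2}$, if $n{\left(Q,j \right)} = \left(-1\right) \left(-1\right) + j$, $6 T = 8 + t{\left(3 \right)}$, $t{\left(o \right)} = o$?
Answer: $\frac{241081}{36} \approx 6696.7$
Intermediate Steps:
$T = \frac{11}{6}$ ($T = \frac{8 + 3}{6} = \frac{1}{6} \cdot 11 = \frac{11}{6} \approx 1.8333$)
$n{\left(Q,j \right)} = 1 + j$
$\left(\left(7 + 6 \cdot 12\right) + n{\left(N,T \right)}\right)^{2} = \left(\left(7 + 6 \cdot 12\right) + \left(1 + \frac{11}{6}\right)\right)^{2} = \left(\left(7 + 72\right) + \frac{17}{6}\right)^{2} = \left(79 + \frac{17}{6}\right)^{2} = \left(\frac{491}{6}\right)^{2} = \frac{241081}{36}$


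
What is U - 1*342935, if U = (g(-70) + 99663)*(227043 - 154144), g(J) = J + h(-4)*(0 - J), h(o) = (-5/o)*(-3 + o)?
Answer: 14430473069/2 ≈ 7.2152e+9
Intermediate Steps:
h(o) = -5*(-3 + o)/o
g(J) = 39*J/4 (g(J) = J + (-5 + 15/(-4))*(0 - J) = J + (-5 + 15*(-¼))*(-J) = J + (-5 - 15/4)*(-J) = J - (-35)*J/4 = J + 35*J/4 = 39*J/4)
U = 14431158939/2 (U = ((39/4)*(-70) + 99663)*(227043 - 154144) = (-1365/2 + 99663)*72899 = (197961/2)*72899 = 14431158939/2 ≈ 7.2156e+9)
U - 1*342935 = 14431158939/2 - 1*342935 = 14431158939/2 - 342935 = 14430473069/2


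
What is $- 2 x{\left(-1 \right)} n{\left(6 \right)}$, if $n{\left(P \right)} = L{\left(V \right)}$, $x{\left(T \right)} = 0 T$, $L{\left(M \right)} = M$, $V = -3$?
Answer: $0$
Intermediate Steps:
$x{\left(T \right)} = 0$
$n{\left(P \right)} = -3$
$- 2 x{\left(-1 \right)} n{\left(6 \right)} = \left(-2\right) 0 \left(-3\right) = 0 \left(-3\right) = 0$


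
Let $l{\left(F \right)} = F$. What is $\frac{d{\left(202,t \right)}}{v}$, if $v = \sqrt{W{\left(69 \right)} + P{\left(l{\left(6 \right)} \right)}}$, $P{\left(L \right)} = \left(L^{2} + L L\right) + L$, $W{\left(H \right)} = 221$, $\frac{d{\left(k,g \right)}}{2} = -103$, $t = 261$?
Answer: $- \frac{206 \sqrt{299}}{299} \approx -11.913$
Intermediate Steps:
$d{\left(k,g \right)} = -206$ ($d{\left(k,g \right)} = 2 \left(-103\right) = -206$)
$P{\left(L \right)} = L + 2 L^{2}$ ($P{\left(L \right)} = \left(L^{2} + L^{2}\right) + L = 2 L^{2} + L = L + 2 L^{2}$)
$v = \sqrt{299}$ ($v = \sqrt{221 + 6 \left(1 + 2 \cdot 6\right)} = \sqrt{221 + 6 \left(1 + 12\right)} = \sqrt{221 + 6 \cdot 13} = \sqrt{221 + 78} = \sqrt{299} \approx 17.292$)
$\frac{d{\left(202,t \right)}}{v} = - \frac{206}{\sqrt{299}} = - 206 \frac{\sqrt{299}}{299} = - \frac{206 \sqrt{299}}{299}$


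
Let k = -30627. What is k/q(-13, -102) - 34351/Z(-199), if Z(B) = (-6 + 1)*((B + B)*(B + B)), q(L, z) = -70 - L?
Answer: 8086384849/15048380 ≈ 537.36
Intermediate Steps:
Z(B) = -20*B² (Z(B) = -5*2*B*2*B = -20*B²)
k/q(-13, -102) - 34351/Z(-199) = -30627/(-70 - 1*(-13)) - 34351/((-20*(-199)²)) = -30627/(-70 + 13) - 34351/((-20*39601)) = -30627/(-57) - 34351/(-792020) = -30627*(-1/57) - 34351*(-1/792020) = 10209/19 + 34351/792020 = 8086384849/15048380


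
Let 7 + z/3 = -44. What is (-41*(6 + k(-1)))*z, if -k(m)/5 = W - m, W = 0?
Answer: 6273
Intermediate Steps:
z = -153 (z = -21 + 3*(-44) = -21 - 132 = -153)
k(m) = 5*m (k(m) = -5*(0 - m) = -(-5)*m = 5*m)
(-41*(6 + k(-1)))*z = -41*(6 + 5*(-1))*(-153) = -41*(6 - 5)*(-153) = -41*1*(-153) = -41*(-153) = 6273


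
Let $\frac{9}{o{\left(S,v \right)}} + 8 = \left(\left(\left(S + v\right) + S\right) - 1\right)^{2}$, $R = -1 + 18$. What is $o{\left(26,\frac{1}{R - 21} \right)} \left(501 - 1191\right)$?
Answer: $- \frac{99360}{41081} \approx -2.4186$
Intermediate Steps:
$R = 17$
$o{\left(S,v \right)} = \frac{9}{-8 + \left(-1 + v + 2 S\right)^{2}}$ ($o{\left(S,v \right)} = \frac{9}{-8 + \left(\left(\left(S + v\right) + S\right) - 1\right)^{2}} = \frac{9}{-8 + \left(\left(v + 2 S\right) - 1\right)^{2}} = \frac{9}{-8 + \left(-1 + v + 2 S\right)^{2}}$)
$o{\left(26,\frac{1}{R - 21} \right)} \left(501 - 1191\right) = \frac{9}{-8 + \left(-1 + \frac{1}{17 - 21} + 2 \cdot 26\right)^{2}} \left(501 - 1191\right) = \frac{9}{-8 + \left(-1 + \frac{1}{-4} + 52\right)^{2}} \left(-690\right) = \frac{9}{-8 + \left(-1 - \frac{1}{4} + 52\right)^{2}} \left(-690\right) = \frac{9}{-8 + \left(\frac{203}{4}\right)^{2}} \left(-690\right) = \frac{9}{-8 + \frac{41209}{16}} \left(-690\right) = \frac{9}{\frac{41081}{16}} \left(-690\right) = 9 \cdot \frac{16}{41081} \left(-690\right) = \frac{144}{41081} \left(-690\right) = - \frac{99360}{41081}$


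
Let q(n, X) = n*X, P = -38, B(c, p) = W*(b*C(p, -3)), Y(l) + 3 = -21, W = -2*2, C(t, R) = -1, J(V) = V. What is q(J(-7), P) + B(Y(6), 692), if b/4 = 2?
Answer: 298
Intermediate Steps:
W = -4
Y(l) = -24 (Y(l) = -3 - 21 = -24)
b = 8 (b = 4*2 = 8)
B(c, p) = 32 (B(c, p) = -32*(-1) = -4*(-8) = 32)
q(n, X) = X*n
q(J(-7), P) + B(Y(6), 692) = -38*(-7) + 32 = 266 + 32 = 298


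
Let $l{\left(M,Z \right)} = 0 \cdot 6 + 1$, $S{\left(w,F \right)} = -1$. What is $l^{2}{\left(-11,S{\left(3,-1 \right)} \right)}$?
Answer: $1$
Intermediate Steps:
$l{\left(M,Z \right)} = 1$ ($l{\left(M,Z \right)} = 0 + 1 = 1$)
$l^{2}{\left(-11,S{\left(3,-1 \right)} \right)} = 1^{2} = 1$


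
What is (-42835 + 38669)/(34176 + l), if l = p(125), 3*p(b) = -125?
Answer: -12498/102403 ≈ -0.12205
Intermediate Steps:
p(b) = -125/3 (p(b) = (⅓)*(-125) = -125/3)
l = -125/3 ≈ -41.667
(-42835 + 38669)/(34176 + l) = (-42835 + 38669)/(34176 - 125/3) = -4166/102403/3 = -4166*3/102403 = -12498/102403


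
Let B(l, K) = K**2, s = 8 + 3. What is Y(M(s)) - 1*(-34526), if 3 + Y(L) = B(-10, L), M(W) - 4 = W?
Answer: 34748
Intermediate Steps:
s = 11
M(W) = 4 + W
Y(L) = -3 + L**2
Y(M(s)) - 1*(-34526) = (-3 + (4 + 11)**2) - 1*(-34526) = (-3 + 15**2) + 34526 = (-3 + 225) + 34526 = 222 + 34526 = 34748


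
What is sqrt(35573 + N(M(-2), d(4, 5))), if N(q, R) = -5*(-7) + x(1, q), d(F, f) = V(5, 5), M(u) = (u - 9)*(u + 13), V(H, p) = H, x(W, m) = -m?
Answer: sqrt(35729) ≈ 189.02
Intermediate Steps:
M(u) = (-9 + u)*(13 + u)
d(F, f) = 5
N(q, R) = 35 - q (N(q, R) = -5*(-7) - q = 35 - q)
sqrt(35573 + N(M(-2), d(4, 5))) = sqrt(35573 + (35 - (-117 + (-2)**2 + 4*(-2)))) = sqrt(35573 + (35 - (-117 + 4 - 8))) = sqrt(35573 + (35 - 1*(-121))) = sqrt(35573 + (35 + 121)) = sqrt(35573 + 156) = sqrt(35729)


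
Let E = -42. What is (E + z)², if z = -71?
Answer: 12769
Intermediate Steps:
(E + z)² = (-42 - 71)² = (-113)² = 12769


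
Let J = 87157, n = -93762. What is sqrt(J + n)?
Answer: I*sqrt(6605) ≈ 81.271*I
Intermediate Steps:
sqrt(J + n) = sqrt(87157 - 93762) = sqrt(-6605) = I*sqrt(6605)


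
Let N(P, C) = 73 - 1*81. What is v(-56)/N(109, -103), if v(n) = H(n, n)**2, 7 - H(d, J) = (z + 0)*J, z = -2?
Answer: -11025/8 ≈ -1378.1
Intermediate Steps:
H(d, J) = 7 + 2*J (H(d, J) = 7 - (-2 + 0)*J = 7 - (-2)*J = 7 + 2*J)
N(P, C) = -8 (N(P, C) = 73 - 81 = -8)
v(n) = (7 + 2*n)**2
v(-56)/N(109, -103) = (7 + 2*(-56))**2/(-8) = (7 - 112)**2*(-1/8) = (-105)**2*(-1/8) = 11025*(-1/8) = -11025/8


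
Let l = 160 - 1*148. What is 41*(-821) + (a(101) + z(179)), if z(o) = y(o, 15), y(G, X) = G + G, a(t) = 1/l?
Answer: -399635/12 ≈ -33303.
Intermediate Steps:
l = 12 (l = 160 - 148 = 12)
a(t) = 1/12
y(G, X) = 2*G
z(o) = 2*o
41*(-821) + (a(101) + z(179)) = 41*(-821) + (1/12 + 2*179) = -33661 + (1/12 + 358) = -33661 + 4297/12 = -399635/12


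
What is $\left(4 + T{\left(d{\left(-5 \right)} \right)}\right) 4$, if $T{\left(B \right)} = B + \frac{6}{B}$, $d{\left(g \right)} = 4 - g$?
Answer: $\frac{164}{3} \approx 54.667$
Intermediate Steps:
$\left(4 + T{\left(d{\left(-5 \right)} \right)}\right) 4 = \left(4 + \left(\left(4 - -5\right) + \frac{6}{4 - -5}\right)\right) 4 = \left(4 + \left(\left(4 + 5\right) + \frac{6}{4 + 5}\right)\right) 4 = \left(4 + \left(9 + \frac{6}{9}\right)\right) 4 = \left(4 + \left(9 + 6 \cdot \frac{1}{9}\right)\right) 4 = \left(4 + \left(9 + \frac{2}{3}\right)\right) 4 = \left(4 + \frac{29}{3}\right) 4 = \frac{41}{3} \cdot 4 = \frac{164}{3}$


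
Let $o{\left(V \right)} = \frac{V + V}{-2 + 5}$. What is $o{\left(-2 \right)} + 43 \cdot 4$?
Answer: $\frac{512}{3} \approx 170.67$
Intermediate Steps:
$o{\left(V \right)} = \frac{2 V}{3}$
$o{\left(-2 \right)} + 43 \cdot 4 = \frac{2}{3} \left(-2\right) + 43 \cdot 4 = - \frac{4}{3} + 172 = \frac{512}{3}$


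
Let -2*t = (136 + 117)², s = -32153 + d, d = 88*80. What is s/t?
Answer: 4566/5819 ≈ 0.78467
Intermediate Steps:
d = 7040
s = -25113 (s = -32153 + 7040 = -25113)
t = -64009/2 (t = -(136 + 117)²/2 = -½*253² = -½*64009 = -64009/2 ≈ -32005.)
s/t = -25113/(-64009/2) = -25113*(-2/64009) = 4566/5819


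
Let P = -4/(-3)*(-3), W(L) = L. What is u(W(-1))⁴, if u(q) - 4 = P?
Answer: 0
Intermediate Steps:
P = -4 (P = -4*(-⅓)*(-3) = (4/3)*(-3) = -4)
u(q) = 0 (u(q) = 4 - 4 = 0)
u(W(-1))⁴ = 0⁴ = 0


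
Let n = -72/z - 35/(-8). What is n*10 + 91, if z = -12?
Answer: 779/4 ≈ 194.75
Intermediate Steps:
n = 83/8 (n = -72/(-12) - 35/(-8) = -72*(-1/12) - 35*(-⅛) = 6 + 35/8 = 83/8 ≈ 10.375)
n*10 + 91 = (83/8)*10 + 91 = 415/4 + 91 = 779/4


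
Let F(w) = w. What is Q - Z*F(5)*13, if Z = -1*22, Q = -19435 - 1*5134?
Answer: -23139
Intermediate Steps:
Q = -24569 (Q = -19435 - 5134 = -24569)
Z = -22
Q - Z*F(5)*13 = -24569 - (-22*5)*13 = -24569 - (-110)*13 = -24569 - 1*(-1430) = -24569 + 1430 = -23139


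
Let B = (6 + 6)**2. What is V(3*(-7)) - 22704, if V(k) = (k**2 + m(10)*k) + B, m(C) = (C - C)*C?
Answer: -22119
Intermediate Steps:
m(C) = 0 (m(C) = 0*C = 0)
B = 144 (B = 12**2 = 144)
V(k) = 144 + k**2 (V(k) = (k**2 + 0*k) + 144 = (k**2 + 0) + 144 = k**2 + 144 = 144 + k**2)
V(3*(-7)) - 22704 = (144 + (3*(-7))**2) - 22704 = (144 + (-21)**2) - 22704 = (144 + 441) - 22704 = 585 - 22704 = -22119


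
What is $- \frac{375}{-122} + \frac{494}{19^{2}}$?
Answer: $\frac{10297}{2318} \approx 4.4422$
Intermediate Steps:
$- \frac{375}{-122} + \frac{494}{19^{2}} = \left(-375\right) \left(- \frac{1}{122}\right) + \frac{494}{361} = \frac{375}{122} + 494 \cdot \frac{1}{361} = \frac{375}{122} + \frac{26}{19} = \frac{10297}{2318}$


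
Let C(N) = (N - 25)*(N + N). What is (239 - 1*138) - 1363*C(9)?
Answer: 392645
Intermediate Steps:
C(N) = 2*N*(-25 + N) (C(N) = (-25 + N)*(2*N) = 2*N*(-25 + N))
(239 - 1*138) - 1363*C(9) = (239 - 1*138) - 2726*9*(-25 + 9) = (239 - 138) - 2726*9*(-16) = 101 - 1363*(-288) = 101 + 392544 = 392645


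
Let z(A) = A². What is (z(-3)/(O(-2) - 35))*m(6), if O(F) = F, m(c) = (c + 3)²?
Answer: -729/37 ≈ -19.703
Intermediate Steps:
m(c) = (3 + c)²
(z(-3)/(O(-2) - 35))*m(6) = ((-3)²/(-2 - 35))*(3 + 6)² = (9/(-37))*9² = -1/37*9*81 = -9/37*81 = -729/37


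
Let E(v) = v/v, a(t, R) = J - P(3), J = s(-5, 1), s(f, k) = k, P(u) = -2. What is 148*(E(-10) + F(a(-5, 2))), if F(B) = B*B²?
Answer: 4144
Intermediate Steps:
J = 1
a(t, R) = 3 (a(t, R) = 1 - 1*(-2) = 1 + 2 = 3)
F(B) = B³
E(v) = 1
148*(E(-10) + F(a(-5, 2))) = 148*(1 + 3³) = 148*(1 + 27) = 148*28 = 4144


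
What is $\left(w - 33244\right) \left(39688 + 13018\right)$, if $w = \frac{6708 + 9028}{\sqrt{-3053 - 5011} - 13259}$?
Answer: $- \frac{308056443069370824}{175809145} - \frac{19905158784 i \sqrt{14}}{175809145} \approx -1.7522 \cdot 10^{9} - 423.63 i$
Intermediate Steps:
$w = \frac{15736}{-13259 + 24 i \sqrt{14}}$ ($w = \frac{15736}{\sqrt{-8064} - 13259} = \frac{15736}{24 i \sqrt{14} - 13259} = \frac{15736}{-13259 + 24 i \sqrt{14}} \approx -1.1868 - 0.0080376 i$)
$\left(w - 33244\right) \left(39688 + 13018\right) = \left(\left(- \frac{208643624}{175809145} - \frac{377664 i \sqrt{14}}{175809145}\right) - 33244\right) \left(39688 + 13018\right) = \left(- \frac{5844807860004}{175809145} - \frac{377664 i \sqrt{14}}{175809145}\right) 52706 = - \frac{308056443069370824}{175809145} - \frac{19905158784 i \sqrt{14}}{175809145}$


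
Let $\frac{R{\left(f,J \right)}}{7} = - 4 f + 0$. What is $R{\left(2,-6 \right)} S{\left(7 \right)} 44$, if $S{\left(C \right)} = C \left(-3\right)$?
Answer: $51744$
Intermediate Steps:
$S{\left(C \right)} = - 3 C$
$R{\left(f,J \right)} = - 28 f$ ($R{\left(f,J \right)} = 7 \left(- 4 f + 0\right) = 7 \left(- 4 f\right) = - 28 f$)
$R{\left(2,-6 \right)} S{\left(7 \right)} 44 = \left(-28\right) 2 \left(\left(-3\right) 7\right) 44 = \left(-56\right) \left(-21\right) 44 = 1176 \cdot 44 = 51744$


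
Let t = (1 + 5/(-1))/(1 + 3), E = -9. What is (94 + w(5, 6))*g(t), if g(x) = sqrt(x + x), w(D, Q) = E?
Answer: 85*I*sqrt(2) ≈ 120.21*I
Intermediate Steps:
w(D, Q) = -9
t = -1 (t = (1 + 5*(-1))/4 = (1 - 5)*(1/4) = -4*1/4 = -1)
g(x) = sqrt(2)*sqrt(x) (g(x) = sqrt(2*x) = sqrt(2)*sqrt(x))
(94 + w(5, 6))*g(t) = (94 - 9)*(sqrt(2)*sqrt(-1)) = 85*(sqrt(2)*I) = 85*(I*sqrt(2)) = 85*I*sqrt(2)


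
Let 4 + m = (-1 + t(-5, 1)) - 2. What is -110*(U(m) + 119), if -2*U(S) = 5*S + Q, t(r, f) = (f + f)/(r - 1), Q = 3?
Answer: -44825/3 ≈ -14942.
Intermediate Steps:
t(r, f) = 2*f/(-1 + r) (t(r, f) = (2*f)/(-1 + r) = 2*f/(-1 + r))
m = -22/3 (m = -4 + ((-1 + 2*1/(-1 - 5)) - 2) = -4 + ((-1 + 2*1/(-6)) - 2) = -4 + ((-1 + 2*1*(-⅙)) - 2) = -4 + ((-1 - ⅓) - 2) = -4 + (-4/3 - 2) = -4 - 10/3 = -22/3 ≈ -7.3333)
U(S) = -3/2 - 5*S/2 (U(S) = -(5*S + 3)/2 = -(3 + 5*S)/2 = -3/2 - 5*S/2)
-110*(U(m) + 119) = -110*((-3/2 - 5/2*(-22/3)) + 119) = -110*((-3/2 + 55/3) + 119) = -110*(101/6 + 119) = -110*815/6 = -44825/3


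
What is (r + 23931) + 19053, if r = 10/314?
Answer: 6748493/157 ≈ 42984.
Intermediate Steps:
r = 5/157 (r = (1/314)*10 = 5/157 ≈ 0.031847)
(r + 23931) + 19053 = (5/157 + 23931) + 19053 = 3757172/157 + 19053 = 6748493/157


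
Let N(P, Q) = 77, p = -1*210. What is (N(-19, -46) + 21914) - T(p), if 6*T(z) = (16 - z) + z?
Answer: 65965/3 ≈ 21988.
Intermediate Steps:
p = -210
T(z) = 8/3 (T(z) = ((16 - z) + z)/6 = (⅙)*16 = 8/3)
(N(-19, -46) + 21914) - T(p) = (77 + 21914) - 1*8/3 = 21991 - 8/3 = 65965/3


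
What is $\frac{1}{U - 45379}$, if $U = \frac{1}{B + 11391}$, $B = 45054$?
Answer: $- \frac{56445}{2561417654} \approx -2.2037 \cdot 10^{-5}$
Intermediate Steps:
$U = \frac{1}{56445}$ ($U = \frac{1}{45054 + 11391} = \frac{1}{56445} \approx 1.7716 \cdot 10^{-5}$)
$\frac{1}{U - 45379} = \frac{1}{\frac{1}{56445} - 45379} = \frac{1}{- \frac{2561417654}{56445}} = - \frac{56445}{2561417654}$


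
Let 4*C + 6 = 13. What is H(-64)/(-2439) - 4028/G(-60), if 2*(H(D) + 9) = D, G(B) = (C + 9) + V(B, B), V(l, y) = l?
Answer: 39305245/480483 ≈ 81.804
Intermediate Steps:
C = 7/4 (C = -3/2 + (¼)*13 = -3/2 + 13/4 = 7/4 ≈ 1.7500)
G(B) = 43/4 + B (G(B) = (7/4 + 9) + B = 43/4 + B)
H(D) = -9 + D/2
H(-64)/(-2439) - 4028/G(-60) = (-9 + (½)*(-64))/(-2439) - 4028/(43/4 - 60) = (-9 - 32)*(-1/2439) - 4028/(-197/4) = -41*(-1/2439) - 4028*(-4/197) = 41/2439 + 16112/197 = 39305245/480483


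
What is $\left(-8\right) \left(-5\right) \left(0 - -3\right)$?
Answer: $120$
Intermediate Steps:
$\left(-8\right) \left(-5\right) \left(0 - -3\right) = 40 \left(0 + 3\right) = 40 \cdot 3 = 120$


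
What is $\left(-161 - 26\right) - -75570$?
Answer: $75383$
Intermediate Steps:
$\left(-161 - 26\right) - -75570 = -187 + 75570 = 75383$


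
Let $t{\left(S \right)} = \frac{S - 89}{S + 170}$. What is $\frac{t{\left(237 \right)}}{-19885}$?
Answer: $- \frac{4}{218735} \approx -1.8287 \cdot 10^{-5}$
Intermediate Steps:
$t{\left(S \right)} = \frac{-89 + S}{170 + S}$
$\frac{t{\left(237 \right)}}{-19885} = \frac{\frac{1}{170 + 237} \left(-89 + 237\right)}{-19885} = \frac{1}{407} \cdot 148 \left(- \frac{1}{19885}\right) = \frac{4}{11} \left(- \frac{1}{19885}\right) = - \frac{4}{218735}$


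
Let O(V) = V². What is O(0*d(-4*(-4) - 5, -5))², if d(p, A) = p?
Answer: 0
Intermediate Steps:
O(0*d(-4*(-4) - 5, -5))² = ((0*(-4*(-4) - 5))²)² = ((0*(16 - 5))²)² = ((0*11)²)² = (0²)² = 0² = 0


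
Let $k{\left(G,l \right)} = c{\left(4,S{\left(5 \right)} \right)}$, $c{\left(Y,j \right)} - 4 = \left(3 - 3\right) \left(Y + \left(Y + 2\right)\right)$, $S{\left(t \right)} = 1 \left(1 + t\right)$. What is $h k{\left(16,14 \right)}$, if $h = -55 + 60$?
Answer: $20$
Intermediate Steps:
$S{\left(t \right)} = 1 + t$
$c{\left(Y,j \right)} = 4$ ($c{\left(Y,j \right)} = 4 + \left(3 - 3\right) \left(Y + \left(Y + 2\right)\right) = 4 + 0 \left(Y + \left(2 + Y\right)\right) = 4 + 0 \left(2 + 2 Y\right) = 4 + 0 = 4$)
$k{\left(G,l \right)} = 4$
$h = 5$
$h k{\left(16,14 \right)} = 5 \cdot 4 = 20$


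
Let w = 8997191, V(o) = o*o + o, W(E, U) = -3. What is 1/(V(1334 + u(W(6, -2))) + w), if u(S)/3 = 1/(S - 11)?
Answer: 196/2112391787 ≈ 9.2786e-8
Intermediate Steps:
u(S) = 3/(-11 + S) (u(S) = 3/(S - 11) = 3/(-11 + S))
V(o) = o + o² (V(o) = o² + o = o + o²)
1/(V(1334 + u(W(6, -2))) + w) = 1/((1334 + 3/(-11 - 3))*(1 + (1334 + 3/(-11 - 3))) + 8997191) = 1/((1334 + 3/(-14))*(1 + (1334 + 3/(-14))) + 8997191) = 1/((1334 + 3*(-1/14))*(1 + (1334 + 3*(-1/14))) + 8997191) = 1/((1334 - 3/14)*(1 + (1334 - 3/14)) + 8997191) = 1/(18673*(1 + 18673/14)/14 + 8997191) = 1/((18673/14)*(18687/14) + 8997191) = 1/(348942351/196 + 8997191) = 1/(2112391787/196) = 196/2112391787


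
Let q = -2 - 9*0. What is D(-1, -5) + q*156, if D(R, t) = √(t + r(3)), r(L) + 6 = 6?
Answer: -312 + I*√5 ≈ -312.0 + 2.2361*I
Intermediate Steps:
q = -2 (q = -2 + 0 = -2)
r(L) = 0 (r(L) = -6 + 6 = 0)
D(R, t) = √t (D(R, t) = √(t + 0) = √t)
D(-1, -5) + q*156 = √(-5) - 2*156 = I*√5 - 312 = -312 + I*√5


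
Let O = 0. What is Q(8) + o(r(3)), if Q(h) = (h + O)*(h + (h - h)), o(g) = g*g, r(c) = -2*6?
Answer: 208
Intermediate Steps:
r(c) = -12
o(g) = g²
Q(h) = h² (Q(h) = (h + 0)*(h + (h - h)) = h*(h + 0) = h*h = h²)
Q(8) + o(r(3)) = 8² + (-12)² = 64 + 144 = 208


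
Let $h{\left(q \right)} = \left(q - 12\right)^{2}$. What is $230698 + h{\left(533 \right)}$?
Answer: $502139$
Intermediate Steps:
$h{\left(q \right)} = \left(-12 + q\right)^{2}$
$230698 + h{\left(533 \right)} = 230698 + \left(-12 + 533\right)^{2} = 230698 + 521^{2} = 230698 + 271441 = 502139$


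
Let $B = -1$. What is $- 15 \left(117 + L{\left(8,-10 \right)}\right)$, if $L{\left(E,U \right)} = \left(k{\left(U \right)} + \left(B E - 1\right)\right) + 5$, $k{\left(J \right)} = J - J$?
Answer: $-1695$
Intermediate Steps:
$k{\left(J \right)} = 0$
$L{\left(E,U \right)} = 4 - E$ ($L{\left(E,U \right)} = \left(0 - \left(1 + E\right)\right) + 5 = \left(-1 - E\right) + 5 = 4 - E$)
$- 15 \left(117 + L{\left(8,-10 \right)}\right) = - 15 \left(117 + \left(4 - 8\right)\right) = - 15 \left(117 - 4\right) = \left(-15\right) 113 = -1695$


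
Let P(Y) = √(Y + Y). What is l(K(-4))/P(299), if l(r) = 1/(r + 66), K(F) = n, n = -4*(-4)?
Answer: √598/49036 ≈ 0.00049870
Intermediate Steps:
n = 16
K(F) = 16
P(Y) = √2*√Y (P(Y) = √(2*Y) = √2*√Y)
l(r) = 1/(66 + r)
l(K(-4))/P(299) = 1/((66 + 16)*((√2*√299))) = 1/(82*(√598)) = (√598/598)/82 = √598/49036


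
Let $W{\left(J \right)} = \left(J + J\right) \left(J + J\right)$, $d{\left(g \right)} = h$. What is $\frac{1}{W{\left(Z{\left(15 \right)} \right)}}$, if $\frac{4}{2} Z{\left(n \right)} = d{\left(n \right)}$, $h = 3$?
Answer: $\frac{1}{9} \approx 0.11111$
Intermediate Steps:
$d{\left(g \right)} = 3$
$Z{\left(n \right)} = \frac{3}{2}$ ($Z{\left(n \right)} = \frac{1}{2} \cdot 3 = \frac{3}{2}$)
$W{\left(J \right)} = 4 J^{2}$ ($W{\left(J \right)} = 2 J 2 J = 4 J^{2}$)
$\frac{1}{W{\left(Z{\left(15 \right)} \right)}} = \frac{1}{4 \left(\frac{3}{2}\right)^{2}} = \frac{1}{4 \cdot \frac{9}{4}} = \frac{1}{9}$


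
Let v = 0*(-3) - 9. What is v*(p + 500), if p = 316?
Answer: -7344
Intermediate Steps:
v = -9 (v = 0 - 9 = -9)
v*(p + 500) = -9*(316 + 500) = -9*816 = -7344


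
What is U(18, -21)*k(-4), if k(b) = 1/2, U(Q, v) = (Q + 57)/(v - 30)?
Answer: -25/34 ≈ -0.73529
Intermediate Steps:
U(Q, v) = (57 + Q)/(-30 + v)
k(b) = ½ (k(b) = 1*(½) = ½)
U(18, -21)*k(-4) = ((57 + 18)/(-30 - 21))*(½) = (75/(-51))*(½) = -1/51*75*(½) = -25/17*½ = -25/34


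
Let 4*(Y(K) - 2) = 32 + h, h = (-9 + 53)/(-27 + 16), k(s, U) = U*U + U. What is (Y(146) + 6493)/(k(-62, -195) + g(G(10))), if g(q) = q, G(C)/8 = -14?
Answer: 3251/18859 ≈ 0.17238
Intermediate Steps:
k(s, U) = U + U² (k(s, U) = U² + U = U + U²)
G(C) = -112 (G(C) = 8*(-14) = -112)
h = -4 (h = 44/(-11) = 44*(-1/11) = -4)
Y(K) = 9 (Y(K) = 2 + (32 - 4)/4 = 2 + (¼)*28 = 2 + 7 = 9)
(Y(146) + 6493)/(k(-62, -195) + g(G(10))) = (9 + 6493)/(-195*(1 - 195) - 112) = 6502/(-195*(-194) - 112) = 6502/(37830 - 112) = 6502/37718 = 6502*(1/37718) = 3251/18859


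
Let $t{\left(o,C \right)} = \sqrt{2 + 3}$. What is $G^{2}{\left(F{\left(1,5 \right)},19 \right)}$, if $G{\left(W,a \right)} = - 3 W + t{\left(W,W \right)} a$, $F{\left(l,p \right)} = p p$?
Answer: $7430 - 2850 \sqrt{5} \approx 1057.2$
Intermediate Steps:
$F{\left(l,p \right)} = p^{2}$
$t{\left(o,C \right)} = \sqrt{5}$
$G{\left(W,a \right)} = - 3 W + a \sqrt{5}$ ($G{\left(W,a \right)} = - 3 W + \sqrt{5} a = - 3 W + a \sqrt{5}$)
$G^{2}{\left(F{\left(1,5 \right)},19 \right)} = \left(- 3 \cdot 5^{2} + 19 \sqrt{5}\right)^{2} = \left(\left(-3\right) 25 + 19 \sqrt{5}\right)^{2} = \left(-75 + 19 \sqrt{5}\right)^{2}$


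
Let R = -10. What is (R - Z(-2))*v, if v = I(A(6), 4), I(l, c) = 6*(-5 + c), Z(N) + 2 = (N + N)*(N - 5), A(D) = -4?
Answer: 216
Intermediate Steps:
Z(N) = -2 + 2*N*(-5 + N) (Z(N) = -2 + (N + N)*(N - 5) = -2 + (2*N)*(-5 + N) = -2 + 2*N*(-5 + N))
I(l, c) = -30 + 6*c
v = -6 (v = -30 + 6*4 = -30 + 24 = -6)
(R - Z(-2))*v = (-10 - (-2 - 10*(-2) + 2*(-2)²))*(-6) = (-10 - (-2 + 20 + 2*4))*(-6) = (-10 - (-2 + 20 + 8))*(-6) = (-10 - 1*26)*(-6) = (-10 - 26)*(-6) = -36*(-6) = 216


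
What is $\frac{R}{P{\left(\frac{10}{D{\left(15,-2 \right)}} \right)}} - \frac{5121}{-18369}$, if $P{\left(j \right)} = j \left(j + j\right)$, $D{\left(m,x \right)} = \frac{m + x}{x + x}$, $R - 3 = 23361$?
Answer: $\frac{2015185489}{1632800} \approx 1234.2$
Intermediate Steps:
$R = 23364$ ($R = 3 + 23361 = 23364$)
$D{\left(m,x \right)} = \frac{m + x}{2 x}$
$P{\left(j \right)} = 2 j^{2}$ ($P{\left(j \right)} = j 2 j = 2 j^{2}$)
$\frac{R}{P{\left(\frac{10}{D{\left(15,-2 \right)}} \right)}} - \frac{5121}{-18369} = \frac{23364}{2 \left(\frac{10}{\frac{1}{2} \frac{1}{-2} \left(15 - 2\right)}\right)^{2}} - \frac{5121}{-18369} = \frac{23364}{2 \left(\frac{10}{\frac{1}{2} \left(- \frac{1}{2}\right) 13}\right)^{2}} - - \frac{569}{2041} = \frac{23364}{2 \left(\frac{10}{- \frac{13}{4}}\right)^{2}} + \frac{569}{2041} = \frac{23364}{2 \left(10 \left(- \frac{4}{13}\right)\right)^{2}} + \frac{569}{2041} = \frac{23364}{2 \left(- \frac{40}{13}\right)^{2}} + \frac{569}{2041} = \frac{23364}{2 \cdot \frac{1600}{169}} + \frac{569}{2041} = \frac{23364}{\frac{3200}{169}} + \frac{569}{2041} = 23364 \cdot \frac{169}{3200} + \frac{569}{2041} = \frac{987129}{800} + \frac{569}{2041} = \frac{2015185489}{1632800}$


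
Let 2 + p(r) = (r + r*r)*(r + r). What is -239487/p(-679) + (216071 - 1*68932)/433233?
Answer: 92090877429593/270844966916334 ≈ 0.34001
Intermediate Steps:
p(r) = -2 + 2*r*(r + r²) (p(r) = -2 + (r + r*r)*(r + r) = -2 + (r + r²)*(2*r) = -2 + 2*r*(r + r²))
-239487/p(-679) + (216071 - 1*68932)/433233 = -239487/(-2 + 2*(-679)² + 2*(-679)³) + (216071 - 1*68932)/433233 = -239487/(-2 + 2*461041 + 2*(-313046839)) + (216071 - 68932)*(1/433233) = -239487/(-2 + 922082 - 626093678) + 147139*(1/433233) = -239487/(-625171598) + 147139/433233 = -239487*(-1/625171598) + 147139/433233 = 239487/625171598 + 147139/433233 = 92090877429593/270844966916334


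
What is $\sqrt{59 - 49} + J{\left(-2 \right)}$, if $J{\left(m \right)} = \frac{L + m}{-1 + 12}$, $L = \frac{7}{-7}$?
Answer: $- \frac{3}{11} + \sqrt{10} \approx 2.8895$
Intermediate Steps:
$L = -1$ ($L = 7 \left(- \frac{1}{7}\right) = -1$)
$J{\left(m \right)} = - \frac{1}{11} + \frac{m}{11}$ ($J{\left(m \right)} = \frac{-1 + m}{-1 + 12} = \frac{-1 + m}{11} = \left(-1 + m\right) \frac{1}{11} = - \frac{1}{11} + \frac{m}{11}$)
$\sqrt{59 - 49} + J{\left(-2 \right)} = \sqrt{59 - 49} + \left(- \frac{1}{11} + \frac{1}{11} \left(-2\right)\right) = \sqrt{10} - \frac{3}{11} = - \frac{3}{11} + \sqrt{10}$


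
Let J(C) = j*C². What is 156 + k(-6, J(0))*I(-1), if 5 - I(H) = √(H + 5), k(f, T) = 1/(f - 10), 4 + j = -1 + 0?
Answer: 2493/16 ≈ 155.81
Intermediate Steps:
j = -5 (j = -4 + (-1 + 0) = -4 - 1 = -5)
J(C) = -5*C²
k(f, T) = 1/(-10 + f)
I(H) = 5 - √(5 + H) (I(H) = 5 - √(H + 5) = 5 - √(5 + H))
156 + k(-6, J(0))*I(-1) = 156 + (5 - √(5 - 1))/(-10 - 6) = 156 + (5 - √4)/(-16) = 156 - (5 - 1*2)/16 = 156 - (5 - 2)/16 = 156 - 1/16*3 = 156 - 3/16 = 2493/16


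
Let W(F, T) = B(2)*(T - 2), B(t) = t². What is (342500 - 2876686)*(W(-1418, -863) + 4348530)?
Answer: -11011215563020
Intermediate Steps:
W(F, T) = -8 + 4*T (W(F, T) = 2²*(T - 2) = 4*(-2 + T) = -8 + 4*T)
(342500 - 2876686)*(W(-1418, -863) + 4348530) = (342500 - 2876686)*((-8 + 4*(-863)) + 4348530) = -2534186*((-8 - 3452) + 4348530) = -2534186*(-3460 + 4348530) = -2534186*4345070 = -11011215563020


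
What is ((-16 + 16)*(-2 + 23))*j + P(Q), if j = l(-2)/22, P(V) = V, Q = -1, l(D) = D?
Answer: -1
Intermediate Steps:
j = -1/11 (j = -2/22 = -2*1/22 = -1/11 ≈ -0.090909)
((-16 + 16)*(-2 + 23))*j + P(Q) = ((-16 + 16)*(-2 + 23))*(-1/11) - 1 = (0*21)*(-1/11) - 1 = 0*(-1/11) - 1 = 0 - 1 = -1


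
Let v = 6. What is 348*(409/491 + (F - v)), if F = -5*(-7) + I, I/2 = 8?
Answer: 7831392/491 ≈ 15950.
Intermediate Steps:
I = 16 (I = 2*8 = 16)
F = 51 (F = -5*(-7) + 16 = 35 + 16 = 51)
348*(409/491 + (F - v)) = 348*(409/491 + (51 - 1*6)) = 348*(409*(1/491) + (51 - 6)) = 348*(409/491 + 45) = 348*(22504/491) = 7831392/491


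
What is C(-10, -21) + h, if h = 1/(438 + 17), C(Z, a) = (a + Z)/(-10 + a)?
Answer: 456/455 ≈ 1.0022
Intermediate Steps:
C(Z, a) = (Z + a)/(-10 + a)
h = 1/455 ≈ 0.0021978
C(-10, -21) + h = (-10 - 21)/(-10 - 21) + 1/455 = -31/(-31) + 1/455 = -1/31*(-31) + 1/455 = 1 + 1/455 = 456/455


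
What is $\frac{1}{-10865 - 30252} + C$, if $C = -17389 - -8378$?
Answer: $- \frac{370505288}{41117} \approx -9011.0$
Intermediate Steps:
$C = -9011$ ($C = -17389 + 8378 = -9011$)
$\frac{1}{-10865 - 30252} + C = \frac{1}{-10865 - 30252} - 9011 = \frac{1}{-41117} - 9011 = - \frac{1}{41117} - 9011 = - \frac{370505288}{41117}$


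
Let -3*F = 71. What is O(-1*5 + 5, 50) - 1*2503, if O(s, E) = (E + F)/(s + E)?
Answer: -375371/150 ≈ -2502.5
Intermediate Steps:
F = -71/3 (F = -⅓*71 = -71/3 ≈ -23.667)
O(s, E) = (-71/3 + E)/(E + s) (O(s, E) = (E - 71/3)/(s + E) = (-71/3 + E)/(E + s))
O(-1*5 + 5, 50) - 1*2503 = (-71/3 + 50)/(50 + (-1*5 + 5)) - 1*2503 = (79/3)/(50 + (-5 + 5)) - 2503 = (79/3)/(50 + 0) - 2503 = (79/3)/50 - 2503 = (1/50)*(79/3) - 2503 = 79/150 - 2503 = -375371/150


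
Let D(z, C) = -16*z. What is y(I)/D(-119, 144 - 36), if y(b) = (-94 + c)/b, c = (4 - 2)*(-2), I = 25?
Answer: -7/3400 ≈ -0.0020588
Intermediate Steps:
c = -4 (c = 2*(-2) = -4)
y(b) = -98/b (y(b) = (-94 - 4)/b = -98/b)
y(I)/D(-119, 144 - 36) = (-98/25)/((-16*(-119))) = -98*1/25/1904 = -98/25*1/1904 = -7/3400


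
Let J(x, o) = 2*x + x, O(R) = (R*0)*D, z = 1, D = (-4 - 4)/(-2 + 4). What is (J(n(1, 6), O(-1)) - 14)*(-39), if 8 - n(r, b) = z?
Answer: -273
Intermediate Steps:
D = -4 (D = -8/2 = -8*½ = -4)
n(r, b) = 7 (n(r, b) = 8 - 1*1 = 8 - 1 = 7)
O(R) = 0 (O(R) = (R*0)*(-4) = 0*(-4) = 0)
J(x, o) = 3*x
(J(n(1, 6), O(-1)) - 14)*(-39) = (3*7 - 14)*(-39) = (21 - 14)*(-39) = 7*(-39) = -273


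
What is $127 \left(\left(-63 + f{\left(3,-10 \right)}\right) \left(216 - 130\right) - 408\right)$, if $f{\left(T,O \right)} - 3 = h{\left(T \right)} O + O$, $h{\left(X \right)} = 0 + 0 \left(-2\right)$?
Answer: $-816356$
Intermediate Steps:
$h{\left(X \right)} = 0$ ($h{\left(X \right)} = 0 + 0 = 0$)
$f{\left(T,O \right)} = 3 + O$ ($f{\left(T,O \right)} = 3 + \left(0 O + O\right) = 3 + \left(0 + O\right) = 3 + O$)
$127 \left(\left(-63 + f{\left(3,-10 \right)}\right) \left(216 - 130\right) - 408\right) = 127 \left(\left(-63 + \left(3 - 10\right)\right) \left(216 - 130\right) - 408\right) = 127 \left(\left(-63 - 7\right) 86 - 408\right) = 127 \left(\left(-70\right) 86 - 408\right) = 127 \left(-6020 - 408\right) = 127 \left(-6428\right) = -816356$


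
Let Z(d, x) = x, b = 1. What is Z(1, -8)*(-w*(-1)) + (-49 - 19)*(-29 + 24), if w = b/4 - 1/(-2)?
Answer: 334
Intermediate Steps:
w = 3/4 (w = 1/4 - 1/(-2) = 1*(1/4) - 1*(-1/2) = 1/4 + 1/2 = 3/4 ≈ 0.75000)
Z(1, -8)*(-w*(-1)) + (-49 - 19)*(-29 + 24) = -8*(-1*3/4)*(-1) + (-49 - 19)*(-29 + 24) = -(-6)*(-1) - 68*(-5) = -8*3/4 + 340 = -6 + 340 = 334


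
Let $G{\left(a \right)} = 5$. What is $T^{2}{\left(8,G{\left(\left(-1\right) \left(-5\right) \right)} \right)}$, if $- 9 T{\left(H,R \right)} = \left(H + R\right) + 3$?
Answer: $\frac{256}{81} \approx 3.1605$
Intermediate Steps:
$T{\left(H,R \right)} = - \frac{1}{3} - \frac{H}{9} - \frac{R}{9}$ ($T{\left(H,R \right)} = - \frac{\left(H + R\right) + 3}{9} = - \frac{3 + H + R}{9} = - \frac{1}{3} - \frac{H}{9} - \frac{R}{9}$)
$T^{2}{\left(8,G{\left(\left(-1\right) \left(-5\right) \right)} \right)} = \left(- \frac{1}{3} - \frac{8}{9} - \frac{5}{9}\right)^{2} = \left(- \frac{16}{9}\right)^{2} = \frac{256}{81}$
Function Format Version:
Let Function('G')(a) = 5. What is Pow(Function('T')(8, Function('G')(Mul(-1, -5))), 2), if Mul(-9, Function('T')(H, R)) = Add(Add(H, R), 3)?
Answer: Rational(256, 81) ≈ 3.1605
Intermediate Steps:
Function('T')(H, R) = Add(Rational(-1, 3), Mul(Rational(-1, 9), H), Mul(Rational(-1, 9), R)) (Function('T')(H, R) = Mul(Rational(-1, 9), Add(Add(H, R), 3)) = Mul(Rational(-1, 9), Add(3, H, R)) = Add(Rational(-1, 3), Mul(Rational(-1, 9), H), Mul(Rational(-1, 9), R)))
Pow(Function('T')(8, Function('G')(Mul(-1, -5))), 2) = Pow(Add(Rational(-1, 3), Mul(Rational(-1, 9), 8), Mul(Rational(-1, 9), 5)), 2) = Pow(Add(Rational(-1, 3), Rational(-8, 9), Rational(-5, 9)), 2) = Pow(Rational(-16, 9), 2) = Rational(256, 81)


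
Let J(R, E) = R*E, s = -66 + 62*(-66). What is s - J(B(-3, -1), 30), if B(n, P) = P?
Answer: -4128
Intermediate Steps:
s = -4158 (s = -66 - 4092 = -4158)
J(R, E) = E*R
s - J(B(-3, -1), 30) = -4158 - 30*(-1) = -4158 - 1*(-30) = -4158 + 30 = -4128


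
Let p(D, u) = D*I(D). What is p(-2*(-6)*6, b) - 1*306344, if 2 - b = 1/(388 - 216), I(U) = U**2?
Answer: 66904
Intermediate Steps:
b = 343/172 (b = 2 - 1/(388 - 216) = 2 - 1/172 = 343/172 ≈ 1.9942)
p(D, u) = D**3 (p(D, u) = D*D**2 = D**3)
p(-2*(-6)*6, b) - 1*306344 = (-2*(-6)*6)**3 - 1*306344 = (12*6)**3 - 306344 = 72**3 - 306344 = 373248 - 306344 = 66904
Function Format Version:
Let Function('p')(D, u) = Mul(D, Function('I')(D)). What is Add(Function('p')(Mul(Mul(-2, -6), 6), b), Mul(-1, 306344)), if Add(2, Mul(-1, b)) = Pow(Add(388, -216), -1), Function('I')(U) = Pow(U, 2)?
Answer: 66904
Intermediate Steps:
b = Rational(343, 172) (b = Add(2, Mul(-1, Pow(Add(388, -216), -1))) = Add(2, Mul(-1, Pow(172, -1))) = Add(2, Mul(-1, Rational(1, 172))) = Add(2, Rational(-1, 172)) = Rational(343, 172) ≈ 1.9942)
Function('p')(D, u) = Pow(D, 3) (Function('p')(D, u) = Mul(D, Pow(D, 2)) = Pow(D, 3))
Add(Function('p')(Mul(Mul(-2, -6), 6), b), Mul(-1, 306344)) = Add(Pow(Mul(Mul(-2, -6), 6), 3), Mul(-1, 306344)) = Add(Pow(Mul(12, 6), 3), -306344) = Add(Pow(72, 3), -306344) = Add(373248, -306344) = 66904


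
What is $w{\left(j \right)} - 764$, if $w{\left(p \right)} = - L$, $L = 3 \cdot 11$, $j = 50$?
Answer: $-797$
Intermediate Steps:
$L = 33$
$w{\left(p \right)} = -33$ ($w{\left(p \right)} = \left(-1\right) 33 = -33$)
$w{\left(j \right)} - 764 = -33 - 764 = -797$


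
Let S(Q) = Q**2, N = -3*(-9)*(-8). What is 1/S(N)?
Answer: 1/46656 ≈ 2.1433e-5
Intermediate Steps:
N = -216 (N = 27*(-8) = -216)
1/S(N) = 1/((-216)**2) = 1/46656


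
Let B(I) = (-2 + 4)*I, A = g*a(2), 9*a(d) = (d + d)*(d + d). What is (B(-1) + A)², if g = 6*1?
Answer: 676/9 ≈ 75.111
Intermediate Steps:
g = 6
a(d) = 4*d²/9 (a(d) = ((d + d)*(d + d))/9 = ((2*d)*(2*d))/9 = (4*d²)/9 = 4*d²/9)
A = 32/3 (A = 6*((4/9)*2²) = 6*((4/9)*4) = 6*(16/9) = 32/3 ≈ 10.667)
B(I) = 2*I
(B(-1) + A)² = (2*(-1) + 32/3)² = (-2 + 32/3)² = (26/3)² = 676/9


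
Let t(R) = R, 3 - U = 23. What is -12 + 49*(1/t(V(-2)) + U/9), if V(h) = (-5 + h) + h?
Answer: -379/3 ≈ -126.33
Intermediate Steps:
U = -20 (U = 3 - 1*23 = 3 - 23 = -20)
V(h) = -5 + 2*h
-12 + 49*(1/t(V(-2)) + U/9) = -12 + 49*(1/(-5 + 2*(-2)) - 20/9) = -12 + 49*(1/(-5 - 4) - 20*⅑) = -12 + 49*(1/(-9) - 20/9) = -12 + 49*(1*(-⅑) - 20/9) = -12 + 49*(-⅑ - 20/9) = -12 + 49*(-7/3) = -12 - 343/3 = -379/3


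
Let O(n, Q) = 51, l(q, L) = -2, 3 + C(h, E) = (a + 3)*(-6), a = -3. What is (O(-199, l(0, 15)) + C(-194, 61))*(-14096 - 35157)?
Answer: -2364144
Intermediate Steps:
C(h, E) = -3 (C(h, E) = -3 + (-3 + 3)*(-6) = -3 + 0*(-6) = -3 + 0 = -3)
(O(-199, l(0, 15)) + C(-194, 61))*(-14096 - 35157) = (51 - 3)*(-14096 - 35157) = 48*(-49253) = -2364144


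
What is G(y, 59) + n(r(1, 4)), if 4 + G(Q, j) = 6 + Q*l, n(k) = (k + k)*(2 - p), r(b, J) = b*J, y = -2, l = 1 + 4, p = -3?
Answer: 32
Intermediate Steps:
l = 5
r(b, J) = J*b
n(k) = 10*k (n(k) = (k + k)*(2 - 1*(-3)) = (2*k)*(2 + 3) = (2*k)*5 = 10*k)
G(Q, j) = 2 + 5*Q (G(Q, j) = -4 + (6 + Q*5) = -4 + (6 + 5*Q) = 2 + 5*Q)
G(y, 59) + n(r(1, 4)) = (2 + 5*(-2)) + 10*(4*1) = (2 - 10) + 10*4 = -8 + 40 = 32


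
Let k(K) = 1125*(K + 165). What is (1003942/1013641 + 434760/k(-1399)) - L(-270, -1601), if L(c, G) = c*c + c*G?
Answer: -23695592116481072/46906237275 ≈ -5.0517e+5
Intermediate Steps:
k(K) = 185625 + 1125*K (k(K) = 1125*(165 + K) = 185625 + 1125*K)
L(c, G) = c**2 + G*c
(1003942/1013641 + 434760/k(-1399)) - L(-270, -1601) = (1003942/1013641 + 434760/(185625 + 1125*(-1399))) - (-270)*(-1601 - 270) = (1003942*(1/1013641) + 434760/(185625 - 1573875)) - (-270)*(-1871) = (1003942/1013641 + 434760/(-1388250)) - 1*505170 = (1003942/1013641 + 434760*(-1/1388250)) - 505170 = (1003942/1013641 - 14492/46275) - 505170 = 31767730678/46906237275 - 505170 = -23695592116481072/46906237275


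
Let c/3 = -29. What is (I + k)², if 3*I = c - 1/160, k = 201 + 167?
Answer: 26477472961/230400 ≈ 1.1492e+5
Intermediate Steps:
c = -87 (c = 3*(-29) = -87)
k = 368
I = -13921/480 (I = (-87 - 1/160)/3 = (⅓)*(-13921/160) = -13921/480 ≈ -29.002)
(I + k)² = (-13921/480 + 368)² = (162719/480)² = 26477472961/230400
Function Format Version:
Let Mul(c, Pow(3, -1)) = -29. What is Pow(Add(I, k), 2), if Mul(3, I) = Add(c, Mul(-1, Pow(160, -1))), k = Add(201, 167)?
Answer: Rational(26477472961, 230400) ≈ 1.1492e+5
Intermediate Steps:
c = -87 (c = Mul(3, -29) = -87)
k = 368
I = Rational(-13921, 480) (I = Mul(Rational(1, 3), Add(-87, Mul(-1, Pow(160, -1)))) = Mul(Rational(1, 3), Add(-87, Mul(-1, Rational(1, 160)))) = Mul(Rational(1, 3), Add(-87, Rational(-1, 160))) = Mul(Rational(1, 3), Rational(-13921, 160)) = Rational(-13921, 480) ≈ -29.002)
Pow(Add(I, k), 2) = Pow(Add(Rational(-13921, 480), 368), 2) = Pow(Rational(162719, 480), 2) = Rational(26477472961, 230400)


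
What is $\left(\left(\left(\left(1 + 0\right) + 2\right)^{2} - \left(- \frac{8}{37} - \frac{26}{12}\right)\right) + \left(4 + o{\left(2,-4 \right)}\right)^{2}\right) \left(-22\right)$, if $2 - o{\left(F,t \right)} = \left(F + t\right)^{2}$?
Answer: $- \frac{37565}{111} \approx -338.42$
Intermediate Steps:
$o{\left(F,t \right)} = 2 - \left(F + t\right)^{2}$
$\left(\left(\left(\left(1 + 0\right) + 2\right)^{2} - \left(- \frac{8}{37} - \frac{26}{12}\right)\right) + \left(4 + o{\left(2,-4 \right)}\right)^{2}\right) \left(-22\right) = \left(\left(\left(\left(1 + 0\right) + 2\right)^{2} - \left(- \frac{8}{37} - \frac{26}{12}\right)\right) + \left(4 + \left(2 - \left(2 - 4\right)^{2}\right)\right)^{2}\right) \left(-22\right) = \left(\left(\left(1 + 2\right)^{2} - \left(\left(-8\right) \frac{1}{37} - \frac{13}{6}\right)\right) + \left(4 + \left(2 - \left(-2\right)^{2}\right)\right)^{2}\right) \left(-22\right) = \left(\left(3^{2} - \left(- \frac{8}{37} - \frac{13}{6}\right)\right) + \left(4 + \left(2 - 4\right)\right)^{2}\right) \left(-22\right) = \left(\left(9 - - \frac{529}{222}\right) + \left(4 + \left(2 - 4\right)\right)^{2}\right) \left(-22\right) = \left(\left(9 + \frac{529}{222}\right) + \left(4 - 2\right)^{2}\right) \left(-22\right) = \left(\frac{2527}{222} + 2^{2}\right) \left(-22\right) = \left(\frac{2527}{222} + 4\right) \left(-22\right) = \frac{3415}{222} \left(-22\right) = - \frac{37565}{111}$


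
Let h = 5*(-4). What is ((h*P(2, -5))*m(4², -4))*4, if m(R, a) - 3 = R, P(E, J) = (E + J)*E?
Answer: 9120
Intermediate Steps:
P(E, J) = E*(E + J)
h = -20
m(R, a) = 3 + R
((h*P(2, -5))*m(4², -4))*4 = ((-40*(2 - 5))*(3 + 4²))*4 = ((-40*(-3))*(3 + 16))*4 = (-20*(-6)*19)*4 = (120*19)*4 = 2280*4 = 9120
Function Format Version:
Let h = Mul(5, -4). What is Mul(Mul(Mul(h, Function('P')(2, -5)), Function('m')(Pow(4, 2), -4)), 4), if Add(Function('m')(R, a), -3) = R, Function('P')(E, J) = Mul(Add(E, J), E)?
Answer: 9120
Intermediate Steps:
Function('P')(E, J) = Mul(E, Add(E, J))
h = -20
Function('m')(R, a) = Add(3, R)
Mul(Mul(Mul(h, Function('P')(2, -5)), Function('m')(Pow(4, 2), -4)), 4) = Mul(Mul(Mul(-20, Mul(2, Add(2, -5))), Add(3, Pow(4, 2))), 4) = Mul(Mul(Mul(-20, Mul(2, -3)), Add(3, 16)), 4) = Mul(Mul(Mul(-20, -6), 19), 4) = Mul(Mul(120, 19), 4) = Mul(2280, 4) = 9120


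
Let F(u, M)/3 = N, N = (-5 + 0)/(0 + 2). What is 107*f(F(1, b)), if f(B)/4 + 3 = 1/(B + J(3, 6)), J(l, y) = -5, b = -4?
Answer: -32956/25 ≈ -1318.2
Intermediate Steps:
N = -5/2 ≈ -2.5000
F(u, M) = -15/2 (F(u, M) = 3*(-5/2) = -15/2)
f(B) = -12 + 4/(-5 + B) (f(B) = -12 + 4/(B - 5) = -12 + 4/(-5 + B))
107*f(F(1, b)) = 107*(4*(16 - 3*(-15/2))/(-5 - 15/2)) = 107*(4*(16 + 45/2)/(-25/2)) = 107*(4*(-2/25)*(77/2)) = 107*(-308/25) = -32956/25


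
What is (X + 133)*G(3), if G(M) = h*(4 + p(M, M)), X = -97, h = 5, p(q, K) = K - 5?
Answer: 360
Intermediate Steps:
p(q, K) = -5 + K
G(M) = -5 + 5*M (G(M) = 5*(4 + (-5 + M)) = 5*(-1 + M) = -5 + 5*M)
(X + 133)*G(3) = (-97 + 133)*(-5 + 5*3) = 36*(-5 + 15) = 36*10 = 360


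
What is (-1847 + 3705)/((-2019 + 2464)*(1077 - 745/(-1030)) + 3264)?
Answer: 382748/99467279 ≈ 0.0038480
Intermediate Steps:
(-1847 + 3705)/((-2019 + 2464)*(1077 - 745/(-1030)) + 3264) = 1858/(445*(1077 - 745*(-1/1030)) + 3264) = 1858/(445*(1077 + 149/206) + 3264) = 1858/(445*(222011/206) + 3264) = 1858/(98794895/206 + 3264) = 1858/(99467279/206) = 1858*(206/99467279) = 382748/99467279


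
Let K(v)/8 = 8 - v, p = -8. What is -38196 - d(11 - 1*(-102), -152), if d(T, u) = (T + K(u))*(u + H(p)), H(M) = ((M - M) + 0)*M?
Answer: 173540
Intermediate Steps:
H(M) = 0 (H(M) = (0 + 0)*M = 0*M = 0)
K(v) = 64 - 8*v (K(v) = 8*(8 - v) = 64 - 8*v)
d(T, u) = u*(64 + T - 8*u) (d(T, u) = (T + (64 - 8*u))*(u + 0) = (64 + T - 8*u)*u = u*(64 + T - 8*u))
-38196 - d(11 - 1*(-102), -152) = -38196 - (-152)*(64 + (11 - 1*(-102)) - 8*(-152)) = -38196 - (-152)*(64 + (11 + 102) + 1216) = -38196 - (-152)*(64 + 113 + 1216) = -38196 - (-152)*1393 = -38196 - 1*(-211736) = -38196 + 211736 = 173540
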